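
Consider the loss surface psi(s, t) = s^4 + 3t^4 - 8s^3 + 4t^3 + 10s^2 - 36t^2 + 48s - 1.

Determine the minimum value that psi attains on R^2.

psi(s,t) separates as P(s) + Q(t) − 1, so its minimum is min P + min Q − 1.
P'(s) = 4(s - 4)(s - 3)(s + 1) vanishes at s ∈ {-1, 3, 4}; Q'(t) = 12t(t - 2)(t + 3) vanishes at t ∈ {-3, 0, 2}.
Local minima of P (where P''>0): P(-1)=-29, P(4)=96. Local minima of Q: Q(-3)=-189, Q(2)=-64.
So the global minimum of psi is P(-1) + Q(-3) − 1 = -29 − 189 − 1 = -219, attained at (-1, -3).

-219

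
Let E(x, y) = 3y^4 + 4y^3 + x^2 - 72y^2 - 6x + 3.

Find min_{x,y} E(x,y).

-646

E(x,y) separates as P(x) + Q(y) + 3, so its minimum is min P + min Q + 3.
P'(x) = 2x - 6 vanishes at x ∈ {3}; Q'(y) = 12y(y - 3)(y + 4) vanishes at y ∈ {-4, 0, 3}.
Local minima of P (where P''>0): P(3)=-9. Local minima of Q: Q(-4)=-640, Q(3)=-297.
So the global minimum of E is P(3) + Q(-4) + 3 = -9 − 640 + 3 = -646, attained at (3, -4).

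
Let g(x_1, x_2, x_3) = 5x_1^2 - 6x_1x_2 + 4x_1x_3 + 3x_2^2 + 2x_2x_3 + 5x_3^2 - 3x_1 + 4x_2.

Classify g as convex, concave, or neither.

g is quadratic, so its Hessian is the constant matrix H = [[10, -6, 4], [-6, 6, 2], [4, 2, 10]].
Leading principal minors: 10, 24, 8.
All positive ⇒ H ≻ 0 ⇒ convex.

convex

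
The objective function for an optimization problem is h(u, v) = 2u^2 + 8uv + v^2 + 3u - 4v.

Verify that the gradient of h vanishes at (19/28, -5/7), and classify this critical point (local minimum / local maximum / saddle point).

saddle point

∇h = (4u + 8v + 3, 8u + 2v - 4); substituting (19/28, -5/7) gives ∇h = (0, 0), so (19/28, -5/7) is indeed a critical point.
The Hessian of h is constant: H = [[4, 8], [8, 2]].
det(H) = 4·2 − 8² = -56.
Since det(H) < 0, H is indefinite and the critical point is a saddle point.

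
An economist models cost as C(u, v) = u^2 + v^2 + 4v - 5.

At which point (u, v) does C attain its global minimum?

C(u,v) separates as P(u) + Q(v) − 5, so its minimum is min P + min Q − 5.
P'(u) = 2u vanishes at u ∈ {0}; Q'(v) = 2v + 4 vanishes at v ∈ {-2}.
Local minima of P (where P''>0): P(0)=0. Local minima of Q: Q(-2)=-4.
So the global minimum of C is P(0) + Q(-2) − 5 = 0 − 4 − 5 = -9, attained at (0, -2).

(0, -2)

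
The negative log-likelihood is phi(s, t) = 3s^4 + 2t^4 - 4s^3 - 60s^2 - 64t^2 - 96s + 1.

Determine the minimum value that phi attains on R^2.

-1343

phi(s,t) separates as P(s) + Q(t) + 1, so its minimum is min P + min Q + 1.
P'(s) = 12(s - 4)(s + 1)(s + 2) vanishes at s ∈ {-2, -1, 4}; Q'(t) = 8t(t - 4)(t + 4) vanishes at t ∈ {-4, 0, 4}.
Local minima of P (where P''>0): P(-2)=32, P(4)=-832. Local minima of Q: Q(-4)=-512, Q(4)=-512.
So the global minimum of phi is P(4) + Q(-4) + 1 = -832 − 512 + 1 = -1343, attained at (4, -4).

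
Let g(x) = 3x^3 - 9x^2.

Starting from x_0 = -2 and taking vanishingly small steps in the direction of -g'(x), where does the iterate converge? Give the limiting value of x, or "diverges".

diverges

g'(x) = 9x(x - 2), so g'(-2) = 72.
Gradient descent moves in the -g' direction, i.e. x is decreasing.
There is no critical point below x=-2, and g' keeps the same sign, so the iterate runs off to −∞.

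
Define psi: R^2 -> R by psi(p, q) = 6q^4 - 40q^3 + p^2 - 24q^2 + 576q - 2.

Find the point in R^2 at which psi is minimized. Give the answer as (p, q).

psi(p,q) separates as A(p) + B(q) − 2, so its minimum is min A + min B − 2.
A'(p) = 2p vanishes at p ∈ {0}; B'(q) = 24(q - 4)(q - 3)(q + 2) vanishes at q ∈ {-2, 3, 4}.
Local minima of A (where A''>0): A(0)=0. Local minima of B: B(-2)=-832, B(4)=896.
So the global minimum of psi is A(0) + B(-2) − 2 = 0 − 832 − 2 = -834, attained at (0, -2).

(0, -2)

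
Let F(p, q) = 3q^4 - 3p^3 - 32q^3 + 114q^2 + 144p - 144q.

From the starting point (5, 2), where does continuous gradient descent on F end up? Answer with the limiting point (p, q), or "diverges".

diverges

F is separable, so gradient descent decouples: p follows -∂F/∂p, q follows -∂F/∂q.
∂F/∂p = -9(p - 4)(p + 4); at p=5 this is -81, so p increases.
∂F/∂q = 12(q - 4)(q - 3)(q - 1); at q=2 this is 24, so q decreases.
The p-coordinate has no critical point in that direction and runs off to infinity.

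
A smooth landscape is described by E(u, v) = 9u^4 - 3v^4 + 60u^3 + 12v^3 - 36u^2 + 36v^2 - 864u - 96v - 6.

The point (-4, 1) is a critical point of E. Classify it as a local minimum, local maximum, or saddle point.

local minimum

The mixed partial ∂²E/∂u∂v is 0, so the Hessian at any point is diag(E_uu, E_vv) = diag(36(3u^2 + 10u - 2), 36(-v^2 + 2v + 2)).
At (-4, 1): H = diag(216, 108).
Both eigenvalues are positive, so H is positive definite: a local minimum.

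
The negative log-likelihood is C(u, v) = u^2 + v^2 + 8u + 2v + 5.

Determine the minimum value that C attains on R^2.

C(u,v) separates as P(u) + Q(v) + 5, so its minimum is min P + min Q + 5.
P'(u) = 2u + 8 vanishes at u ∈ {-4}; Q'(v) = 2v + 2 vanishes at v ∈ {-1}.
Local minima of P (where P''>0): P(-4)=-16. Local minima of Q: Q(-1)=-1.
So the global minimum of C is P(-4) + Q(-1) + 5 = -16 − 1 + 5 = -12, attained at (-4, -1).

-12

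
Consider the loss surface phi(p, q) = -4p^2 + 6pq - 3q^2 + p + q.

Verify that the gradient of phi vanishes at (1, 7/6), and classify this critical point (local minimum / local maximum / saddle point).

∇phi = (-8p + 6q + 1, 6p - 6q + 1); substituting (1, 7/6) gives ∇phi = (0, 0), so (1, 7/6) is indeed a critical point.
The Hessian of phi is constant: H = [[-8, 6], [6, -6]].
det(H) = (-8)·(-6) − 6² = 12.
det(H) > 0 and tr(H) = -14 < 0, so H is negative definite and the point is a local maximum.

local maximum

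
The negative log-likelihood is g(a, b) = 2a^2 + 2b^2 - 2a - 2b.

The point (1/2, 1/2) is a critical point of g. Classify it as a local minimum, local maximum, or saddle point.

local minimum

The Hessian of g is constant: H = [[4, 0], [0, 4]].
det(H) = 4·4 − 0² = 16.
det(H) > 0 and tr(H) = 8 > 0, so H is positive definite and the point is a local minimum.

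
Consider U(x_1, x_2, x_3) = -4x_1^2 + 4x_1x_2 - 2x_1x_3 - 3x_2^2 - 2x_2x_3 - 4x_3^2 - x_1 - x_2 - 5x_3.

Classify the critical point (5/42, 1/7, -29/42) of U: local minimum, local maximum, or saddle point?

The Hessian is constant: H = [[-8, 4, -2], [4, -6, -2], [-2, -2, -8]].
Leading principal minors: Δ₁ = -8, Δ₂ = 32, Δ₃ = -168.
The minors alternate sign starting negative (−, +, −), so H is negative definite: a local maximum.

local maximum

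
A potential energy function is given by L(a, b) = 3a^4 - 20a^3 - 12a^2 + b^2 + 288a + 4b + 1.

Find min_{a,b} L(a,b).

-419

L(a,b) separates as P(a) + Q(b) + 1, so its minimum is min P + min Q + 1.
P'(a) = 12(a - 4)(a - 3)(a + 2) vanishes at a ∈ {-2, 3, 4}; Q'(b) = 2b + 4 vanishes at b ∈ {-2}.
Local minima of P (where P''>0): P(-2)=-416, P(4)=448. Local minima of Q: Q(-2)=-4.
So the global minimum of L is P(-2) + Q(-2) + 1 = -416 − 4 + 1 = -419, attained at (-2, -2).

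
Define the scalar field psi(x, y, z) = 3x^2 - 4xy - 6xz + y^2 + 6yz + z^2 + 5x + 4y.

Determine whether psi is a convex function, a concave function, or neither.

psi is quadratic, so its Hessian is the constant matrix H = [[6, -4, -6], [-4, 2, 6], [-6, 6, 2]].
Leading principal minors: 6, -4, -8.
Neither pattern holds ⇒ H is indefinite ⇒ neither convex nor concave.

neither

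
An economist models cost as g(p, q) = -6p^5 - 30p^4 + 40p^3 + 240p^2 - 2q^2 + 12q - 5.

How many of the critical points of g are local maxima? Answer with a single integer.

g separates as a function of p plus a function of q, so ∇g=0 decouples.
∂g/∂p = -30p(p - 2)(p + 2)(p + 4) = 0 at p ∈ {-4, -2, 0, 2}; ∂g/∂q = -4(q - 3) = 0 at q ∈ {3}.
The Hessian is diagonal: diag(g_pp, g_qq). Second derivatives: g_pp(-4)=1440, g_pp(-2)=-480, g_pp(0)=480, g_pp(2)=-1440; g_qq(3)=-4.
Local maxima occur where both diagonal entries negative: (-2, 3), (2, 3). Count: 2.

2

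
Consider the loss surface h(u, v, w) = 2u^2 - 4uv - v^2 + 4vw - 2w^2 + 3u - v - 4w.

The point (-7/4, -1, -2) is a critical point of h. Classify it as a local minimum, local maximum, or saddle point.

The Hessian is constant: H = [[4, -4, 0], [-4, -2, 4], [0, 4, -4]].
Leading principal minors: Δ₁ = 4, Δ₂ = -24, Δ₃ = 32.
The minors fit neither the all-positive nor the alternating-sign pattern, so H is indefinite: a saddle point.

saddle point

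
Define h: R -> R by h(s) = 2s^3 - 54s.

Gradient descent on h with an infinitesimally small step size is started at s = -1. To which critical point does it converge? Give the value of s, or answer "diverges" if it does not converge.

h'(s) = 6(s - 3)(s + 3), so h'(-1) = -48.
Gradient descent moves in the -h' direction, i.e. s is increasing.
The nearest critical point in that direction is s = 3, where h'' = 36 > 0 (a local minimum). The iterate converges there.

3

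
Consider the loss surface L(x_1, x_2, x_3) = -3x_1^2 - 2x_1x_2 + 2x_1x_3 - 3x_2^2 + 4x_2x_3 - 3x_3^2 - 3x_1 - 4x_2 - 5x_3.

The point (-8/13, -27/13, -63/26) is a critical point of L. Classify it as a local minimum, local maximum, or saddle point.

The Hessian is constant: H = [[-6, -2, 2], [-2, -6, 4], [2, 4, -6]].
Leading principal minors: Δ₁ = -6, Δ₂ = 32, Δ₃ = -104.
The minors alternate sign starting negative (−, +, −), so H is negative definite: a local maximum.

local maximum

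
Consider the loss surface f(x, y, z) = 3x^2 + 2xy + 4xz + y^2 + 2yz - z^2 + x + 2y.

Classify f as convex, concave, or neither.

neither

f is quadratic, so its Hessian is the constant matrix H = [[6, 2, 4], [2, 2, 2], [4, 2, -2]].
Leading principal minors: 6, 8, -40.
Neither pattern holds ⇒ H is indefinite ⇒ neither convex nor concave.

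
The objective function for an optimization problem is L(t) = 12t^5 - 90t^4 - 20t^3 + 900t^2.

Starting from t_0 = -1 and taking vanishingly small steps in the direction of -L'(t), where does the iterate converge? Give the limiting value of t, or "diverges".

L'(t) = 60t(t - 5)(t - 3)(t + 2), so L'(-1) = -1440.
Gradient descent moves in the -L' direction, i.e. t is increasing.
The nearest critical point in that direction is t = 0, where L'' = 1800 > 0 (a local minimum). The iterate converges there.

0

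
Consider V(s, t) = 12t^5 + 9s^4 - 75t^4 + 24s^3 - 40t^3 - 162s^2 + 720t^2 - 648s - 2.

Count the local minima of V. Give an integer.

4

V separates as a function of s plus a function of t, so ∇V=0 decouples.
∂V/∂s = 36(s - 3)(s + 2)(s + 3) = 0 at s ∈ {-3, -2, 3}; ∂V/∂t = 60t(t - 4)(t - 3)(t + 2) = 0 at t ∈ {-2, 0, 3, 4}.
The Hessian is diagonal: diag(V_ss, V_tt). Second derivatives: V_ss(-3)=216, V_ss(-2)=-180, V_ss(3)=1080; V_tt(-2)=-3600, V_tt(0)=1440, V_tt(3)=-900, V_tt(4)=1440.
Local minima occur where both diagonal entries positive: (-3, 0), (-3, 4), (3, 0), (3, 4). Count: 4.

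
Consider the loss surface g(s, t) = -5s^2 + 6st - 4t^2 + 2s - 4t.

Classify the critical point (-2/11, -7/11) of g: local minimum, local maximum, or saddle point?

local maximum

The Hessian of g is constant: H = [[-10, 6], [6, -8]].
det(H) = (-10)·(-8) − 6² = 44.
det(H) > 0 and tr(H) = -18 < 0, so H is negative definite and the point is a local maximum.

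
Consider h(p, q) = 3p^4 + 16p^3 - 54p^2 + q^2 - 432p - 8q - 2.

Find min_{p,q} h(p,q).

-1125

h(p,q) separates as A(p) + B(q) − 2, so its minimum is min A + min B − 2.
A'(p) = 12(p - 3)(p + 3)(p + 4) vanishes at p ∈ {-4, -3, 3}; B'(q) = 2q - 8 vanishes at q ∈ {4}.
Local minima of A (where A''>0): A(-4)=608, A(3)=-1107. Local minima of B: B(4)=-16.
So the global minimum of h is A(3) + B(4) − 2 = -1107 − 16 − 2 = -1125, attained at (3, 4).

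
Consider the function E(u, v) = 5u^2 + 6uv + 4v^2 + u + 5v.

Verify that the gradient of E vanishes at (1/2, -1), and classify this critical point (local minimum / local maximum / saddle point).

local minimum

∇E = (10u + 6v + 1, 6u + 8v + 5); substituting (1/2, -1) gives ∇E = (0, 0), so (1/2, -1) is indeed a critical point.
The Hessian of E is constant: H = [[10, 6], [6, 8]].
det(H) = 10·8 − 6² = 44.
det(H) > 0 and tr(H) = 18 > 0, so H is positive definite and the point is a local minimum.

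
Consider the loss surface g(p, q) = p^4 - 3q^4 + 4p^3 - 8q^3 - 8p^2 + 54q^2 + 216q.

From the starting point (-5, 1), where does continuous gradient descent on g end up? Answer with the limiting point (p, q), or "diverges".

(-4, -2)

g is separable, so gradient descent decouples: p follows -∂g/∂p, q follows -∂g/∂q.
∂g/∂p = 4p(p - 1)(p + 4); at p=-5 this is -120, so p increases.
∂g/∂q = -12(q - 3)(q + 2)(q + 3); at q=1 this is 288, so q decreases.
p converges to its nearest critical value -4 (a local min of the p-part); q converges to -2. The iterate converges to (-4, -2).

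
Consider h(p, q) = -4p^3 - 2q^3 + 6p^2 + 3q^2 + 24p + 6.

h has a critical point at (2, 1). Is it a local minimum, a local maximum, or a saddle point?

The mixed partial ∂²h/∂p∂q is 0, so the Hessian at any point is diag(h_pp, h_qq) = diag(12(-2p + 1), 6(-2q + 1)).
At (2, 1): H = diag(-36, -6).
Both eigenvalues are negative, so H is negative definite: a local maximum.

local maximum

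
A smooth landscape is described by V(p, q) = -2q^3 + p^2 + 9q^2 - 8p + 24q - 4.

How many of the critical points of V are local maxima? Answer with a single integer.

V separates as a function of p plus a function of q, so ∇V=0 decouples.
∂V/∂p = 2(p - 4) = 0 at p ∈ {4}; ∂V/∂q = -6(q - 4)(q + 1) = 0 at q ∈ {-1, 4}.
The Hessian is diagonal: diag(V_pp, V_qq). Second derivatives: V_pp(4)=2; V_qq(-1)=30, V_qq(4)=-30.
Local maxima occur where both diagonal entries negative: none. Count: 0.

0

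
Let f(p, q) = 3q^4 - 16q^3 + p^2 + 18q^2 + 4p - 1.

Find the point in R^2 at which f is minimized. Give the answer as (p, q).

f(p,q) separates as A(p) + B(q) − 1, so its minimum is min A + min B − 1.
A'(p) = 2p + 4 vanishes at p ∈ {-2}; B'(q) = 12q(q - 3)(q - 1) vanishes at q ∈ {0, 1, 3}.
Local minima of A (where A''>0): A(-2)=-4. Local minima of B: B(0)=0, B(3)=-27.
So the global minimum of f is A(-2) + B(3) − 1 = -4 − 27 − 1 = -32, attained at (-2, 3).

(-2, 3)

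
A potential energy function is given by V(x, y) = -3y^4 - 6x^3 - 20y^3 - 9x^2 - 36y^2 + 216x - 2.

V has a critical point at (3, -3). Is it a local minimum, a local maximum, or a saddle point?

local maximum

The mixed partial ∂²V/∂x∂y is 0, so the Hessian at any point is diag(V_xx, V_yy) = diag(-18(2x + 1), -12(3y^2 + 10y + 6)).
At (3, -3): H = diag(-126, -36).
Both eigenvalues are negative, so H is negative definite: a local maximum.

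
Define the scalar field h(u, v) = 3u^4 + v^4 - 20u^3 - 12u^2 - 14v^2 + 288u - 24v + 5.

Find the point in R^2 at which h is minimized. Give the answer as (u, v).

(-2, 3)

h(u,v) separates as P(u) + Q(v) + 5, so its minimum is min P + min Q + 5.
P'(u) = 12(u - 4)(u - 3)(u + 2) vanishes at u ∈ {-2, 3, 4}; Q'(v) = 4(v - 3)(v + 1)(v + 2) vanishes at v ∈ {-2, -1, 3}.
Local minima of P (where P''>0): P(-2)=-416, P(4)=448. Local minima of Q: Q(-2)=8, Q(3)=-117.
So the global minimum of h is P(-2) + Q(3) + 5 = -416 − 117 + 5 = -528, attained at (-2, 3).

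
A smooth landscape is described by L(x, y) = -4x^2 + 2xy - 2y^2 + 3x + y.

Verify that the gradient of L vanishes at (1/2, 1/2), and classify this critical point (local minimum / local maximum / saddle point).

local maximum

∇L = (-8x + 2y + 3, 2x - 4y + 1); substituting (1/2, 1/2) gives ∇L = (0, 0), so (1/2, 1/2) is indeed a critical point.
The Hessian of L is constant: H = [[-8, 2], [2, -4]].
det(H) = (-8)·(-4) − 2² = 28.
det(H) > 0 and tr(H) = -12 < 0, so H is negative definite and the point is a local maximum.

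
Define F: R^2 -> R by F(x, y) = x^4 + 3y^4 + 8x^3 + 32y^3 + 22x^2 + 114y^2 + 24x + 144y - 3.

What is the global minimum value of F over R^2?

F(x,y) separates as P(x) + Q(y) − 3, so its minimum is min P + min Q − 3.
P'(x) = 4(x + 1)(x + 2)(x + 3) vanishes at x ∈ {-3, -2, -1}; Q'(y) = 12(y + 1)(y + 3)(y + 4) vanishes at y ∈ {-4, -3, -1}.
Local minima of P (where P''>0): P(-3)=-9, P(-1)=-9. Local minima of Q: Q(-4)=-32, Q(-1)=-59.
So the global minimum of F is P(-3) + Q(-1) − 3 = -9 − 59 − 3 = -71, attained at (-3, -1).

-71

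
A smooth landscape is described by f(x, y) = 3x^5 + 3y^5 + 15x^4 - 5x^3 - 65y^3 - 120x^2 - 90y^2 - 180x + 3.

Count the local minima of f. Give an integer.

f separates as a function of x plus a function of y, so ∇f=0 decouples.
∂f/∂x = 15(x - 2)(x + 1)(x + 2)(x + 3) = 0 at x ∈ {-3, -2, -1, 2}; ∂f/∂y = 15y(y - 4)(y + 1)(y + 3) = 0 at y ∈ {-3, -1, 0, 4}.
The Hessian is diagonal: diag(f_xx, f_yy). Second derivatives: f_xx(-3)=-150, f_xx(-2)=60, f_xx(-1)=-90, f_xx(2)=900; f_yy(-3)=-630, f_yy(-1)=150, f_yy(0)=-180, f_yy(4)=2100.
Local minima occur where both diagonal entries positive: (-2, -1), (-2, 4), (2, -1), (2, 4). Count: 4.

4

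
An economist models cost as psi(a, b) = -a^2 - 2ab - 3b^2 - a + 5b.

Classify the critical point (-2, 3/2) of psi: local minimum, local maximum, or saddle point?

The Hessian of psi is constant: H = [[-2, -2], [-2, -6]].
det(H) = (-2)·(-6) − (-2)² = 8.
det(H) > 0 and tr(H) = -8 < 0, so H is negative definite and the point is a local maximum.

local maximum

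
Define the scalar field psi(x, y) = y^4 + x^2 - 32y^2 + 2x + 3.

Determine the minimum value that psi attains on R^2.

psi(x,y) separates as P(x) + Q(y) + 3, so its minimum is min P + min Q + 3.
P'(x) = 2x + 2 vanishes at x ∈ {-1}; Q'(y) = 4y(y - 4)(y + 4) vanishes at y ∈ {-4, 0, 4}.
Local minima of P (where P''>0): P(-1)=-1. Local minima of Q: Q(-4)=-256, Q(4)=-256.
So the global minimum of psi is P(-1) + Q(-4) + 3 = -1 − 256 + 3 = -254, attained at (-1, -4).

-254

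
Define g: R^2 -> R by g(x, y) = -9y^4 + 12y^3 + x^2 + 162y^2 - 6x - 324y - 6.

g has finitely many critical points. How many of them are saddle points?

g separates as a function of x plus a function of y, so ∇g=0 decouples.
∂g/∂x = 2(x - 3) = 0 at x ∈ {3}; ∂g/∂y = -36(y - 3)(y - 1)(y + 3) = 0 at y ∈ {-3, 1, 3}.
The Hessian is diagonal: diag(g_xx, g_yy). Second derivatives: g_xx(3)=2; g_yy(-3)=-864, g_yy(1)=288, g_yy(3)=-432.
Saddle points occur where the two diagonal entries have opposite signs: (3, -3), (3, 3). Count: 2.

2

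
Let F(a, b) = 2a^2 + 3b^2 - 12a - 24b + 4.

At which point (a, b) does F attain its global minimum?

(3, 4)

F(a,b) separates as P(a) + Q(b) + 4, so its minimum is min P + min Q + 4.
P'(a) = 4a - 12 vanishes at a ∈ {3}; Q'(b) = 6b - 24 vanishes at b ∈ {4}.
Local minima of P (where P''>0): P(3)=-18. Local minima of Q: Q(4)=-48.
So the global minimum of F is P(3) + Q(4) + 4 = -18 − 48 + 4 = -62, attained at (3, 4).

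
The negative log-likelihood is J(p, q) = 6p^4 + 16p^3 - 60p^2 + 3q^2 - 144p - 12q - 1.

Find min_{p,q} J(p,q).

-317

J(p,q) separates as A(p) + B(q) − 1, so its minimum is min A + min B − 1.
A'(p) = 24(p - 2)(p + 1)(p + 3) vanishes at p ∈ {-3, -1, 2}; B'(q) = 6q - 12 vanishes at q ∈ {2}.
Local minima of A (where A''>0): A(-3)=-54, A(2)=-304. Local minima of B: B(2)=-12.
So the global minimum of J is A(2) + B(2) − 1 = -304 − 12 − 1 = -317, attained at (2, 2).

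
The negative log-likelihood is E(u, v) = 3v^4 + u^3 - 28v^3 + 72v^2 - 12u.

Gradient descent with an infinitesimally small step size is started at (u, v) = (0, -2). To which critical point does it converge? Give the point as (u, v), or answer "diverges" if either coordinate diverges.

E is separable, so gradient descent decouples: u follows -∂E/∂u, v follows -∂E/∂v.
∂E/∂u = 3(u - 2)(u + 2); at u=0 this is -12, so u increases.
∂E/∂v = 12v(v - 4)(v - 3); at v=-2 this is -720, so v increases.
u converges to its nearest critical value 2 (a local min of the u-part); v converges to 0. The iterate converges to (2, 0).

(2, 0)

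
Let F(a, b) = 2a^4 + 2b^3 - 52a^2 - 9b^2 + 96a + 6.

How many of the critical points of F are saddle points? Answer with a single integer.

3

F separates as a function of a plus a function of b, so ∇F=0 decouples.
∂F/∂a = 8(a - 3)(a - 1)(a + 4) = 0 at a ∈ {-4, 1, 3}; ∂F/∂b = 6b(b - 3) = 0 at b ∈ {0, 3}.
The Hessian is diagonal: diag(F_aa, F_bb). Second derivatives: F_aa(-4)=280, F_aa(1)=-80, F_aa(3)=112; F_bb(0)=-18, F_bb(3)=18.
Saddle points occur where the two diagonal entries have opposite signs: (-4, 0), (1, 3), (3, 0). Count: 3.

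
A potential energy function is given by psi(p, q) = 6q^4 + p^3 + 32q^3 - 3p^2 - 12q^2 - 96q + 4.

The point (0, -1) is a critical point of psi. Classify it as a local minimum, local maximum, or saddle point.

local maximum

The mixed partial ∂²psi/∂p∂q is 0, so the Hessian at any point is diag(psi_pp, psi_qq) = diag(6(p - 1), 24(3q^2 + 8q - 1)).
At (0, -1): H = diag(-6, -144).
Both eigenvalues are negative, so H is negative definite: a local maximum.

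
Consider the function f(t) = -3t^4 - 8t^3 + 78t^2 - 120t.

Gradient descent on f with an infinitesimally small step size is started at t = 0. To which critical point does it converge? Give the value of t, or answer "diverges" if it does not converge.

f'(t) = -12(t - 2)(t - 1)(t + 5), so f'(0) = -120.
Gradient descent moves in the -f' direction, i.e. t is increasing.
The nearest critical point in that direction is t = 1, where f'' = 72 > 0 (a local minimum). The iterate converges there.

1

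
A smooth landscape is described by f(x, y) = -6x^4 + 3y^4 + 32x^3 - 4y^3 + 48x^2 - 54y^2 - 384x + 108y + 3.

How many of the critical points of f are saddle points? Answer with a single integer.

f separates as a function of x plus a function of y, so ∇f=0 decouples.
∂f/∂x = -24(x - 4)(x - 2)(x + 2) = 0 at x ∈ {-2, 2, 4}; ∂f/∂y = 12(y - 3)(y - 1)(y + 3) = 0 at y ∈ {-3, 1, 3}.
The Hessian is diagonal: diag(f_xx, f_yy). Second derivatives: f_xx(-2)=-576, f_xx(2)=192, f_xx(4)=-288; f_yy(-3)=288, f_yy(1)=-96, f_yy(3)=144.
Saddle points occur where the two diagonal entries have opposite signs: (-2, -3), (-2, 3), (2, 1), (4, -3), (4, 3). Count: 5.

5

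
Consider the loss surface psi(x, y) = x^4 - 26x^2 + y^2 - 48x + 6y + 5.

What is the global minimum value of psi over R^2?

-356

psi(x,y) separates as P(x) + Q(y) + 5, so its minimum is min P + min Q + 5.
P'(x) = 4(x - 4)(x + 1)(x + 3) vanishes at x ∈ {-3, -1, 4}; Q'(y) = 2y + 6 vanishes at y ∈ {-3}.
Local minima of P (where P''>0): P(-3)=-9, P(4)=-352. Local minima of Q: Q(-3)=-9.
So the global minimum of psi is P(4) + Q(-3) + 5 = -352 − 9 + 5 = -356, attained at (4, -3).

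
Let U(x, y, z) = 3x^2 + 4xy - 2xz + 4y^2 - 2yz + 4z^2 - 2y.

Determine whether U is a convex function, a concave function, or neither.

convex

U is quadratic, so its Hessian is the constant matrix H = [[6, 4, -2], [4, 8, -2], [-2, -2, 8]].
Leading principal minors: 6, 32, 232.
All positive ⇒ H ≻ 0 ⇒ convex.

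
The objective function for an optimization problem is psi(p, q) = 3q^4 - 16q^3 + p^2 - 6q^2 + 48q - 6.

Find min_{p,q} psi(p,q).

-166

psi(p,q) separates as A(p) + B(q) − 6, so its minimum is min A + min B − 6.
A'(p) = 2p vanishes at p ∈ {0}; B'(q) = 12(q - 4)(q - 1)(q + 1) vanishes at q ∈ {-1, 1, 4}.
Local minima of A (where A''>0): A(0)=0. Local minima of B: B(-1)=-35, B(4)=-160.
So the global minimum of psi is A(0) + B(4) − 6 = 0 − 160 − 6 = -166, attained at (0, 4).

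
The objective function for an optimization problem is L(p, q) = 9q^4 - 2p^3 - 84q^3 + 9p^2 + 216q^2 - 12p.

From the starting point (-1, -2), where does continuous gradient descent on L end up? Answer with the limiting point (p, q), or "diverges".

(1, 0)

L is separable, so gradient descent decouples: p follows -∂L/∂p, q follows -∂L/∂q.
∂L/∂p = -6(p - 2)(p - 1); at p=-1 this is -36, so p increases.
∂L/∂q = 36q(q - 4)(q - 3); at q=-2 this is -2160, so q increases.
p converges to its nearest critical value 1 (a local min of the p-part); q converges to 0. The iterate converges to (1, 0).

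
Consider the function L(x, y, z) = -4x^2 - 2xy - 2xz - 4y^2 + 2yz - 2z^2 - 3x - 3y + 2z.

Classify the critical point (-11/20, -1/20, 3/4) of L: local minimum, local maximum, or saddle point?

local maximum

The Hessian is constant: H = [[-8, -2, -2], [-2, -8, 2], [-2, 2, -4]].
Leading principal minors: Δ₁ = -8, Δ₂ = 60, Δ₃ = -160.
The minors alternate sign starting negative (−, +, −), so H is negative definite: a local maximum.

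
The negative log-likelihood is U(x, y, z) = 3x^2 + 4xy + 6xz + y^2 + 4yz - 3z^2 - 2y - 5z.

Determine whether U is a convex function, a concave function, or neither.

neither

U is quadratic, so its Hessian is the constant matrix H = [[6, 4, 6], [4, 2, 4], [6, 4, -6]].
Leading principal minors: 6, -4, 48.
Neither pattern holds ⇒ H is indefinite ⇒ neither convex nor concave.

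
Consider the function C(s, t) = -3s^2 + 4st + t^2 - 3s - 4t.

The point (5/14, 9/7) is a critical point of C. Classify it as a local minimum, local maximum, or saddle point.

saddle point

The Hessian of C is constant: H = [[-6, 4], [4, 2]].
det(H) = (-6)·2 − 4² = -28.
Since det(H) < 0, H is indefinite and the critical point is a saddle point.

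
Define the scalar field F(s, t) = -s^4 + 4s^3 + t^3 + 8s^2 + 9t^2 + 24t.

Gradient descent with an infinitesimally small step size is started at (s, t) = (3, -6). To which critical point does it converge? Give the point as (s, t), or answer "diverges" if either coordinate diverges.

F is separable, so gradient descent decouples: s follows -∂F/∂s, t follows -∂F/∂t.
∂F/∂s = -4s(s - 4)(s + 1); at s=3 this is 48, so s decreases.
∂F/∂t = 3(t + 2)(t + 4); at t=-6 this is 24, so t decreases.
The t-coordinate has no critical point in that direction and runs off to infinity.

diverges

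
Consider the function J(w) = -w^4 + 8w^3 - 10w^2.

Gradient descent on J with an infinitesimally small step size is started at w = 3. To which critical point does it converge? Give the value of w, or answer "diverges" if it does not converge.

J'(w) = -4w(w - 5)(w - 1), so J'(3) = 48.
Gradient descent moves in the -J' direction, i.e. w is decreasing.
The nearest critical point in that direction is w = 1, where J'' = 16 > 0 (a local minimum). The iterate converges there.

1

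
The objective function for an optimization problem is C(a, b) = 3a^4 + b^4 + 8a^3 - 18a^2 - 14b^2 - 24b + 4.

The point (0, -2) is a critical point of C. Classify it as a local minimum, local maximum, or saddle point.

The mixed partial ∂²C/∂a∂b is 0, so the Hessian at any point is diag(C_aa, C_bb) = diag(12(3a^2 + 4a - 3), 4(3b^2 - 7)).
At (0, -2): H = diag(-36, 20).
The eigenvalues have opposite signs, so H is indefinite: a saddle point.

saddle point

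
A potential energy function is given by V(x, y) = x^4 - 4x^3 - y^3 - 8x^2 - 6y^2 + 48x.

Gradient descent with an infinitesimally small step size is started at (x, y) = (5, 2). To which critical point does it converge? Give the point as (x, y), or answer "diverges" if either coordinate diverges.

diverges

V is separable, so gradient descent decouples: x follows -∂V/∂x, y follows -∂V/∂y.
∂V/∂x = 4(x - 3)(x - 2)(x + 2); at x=5 this is 168, so x decreases.
∂V/∂y = -3y(y + 4); at y=2 this is -36, so y increases.
The y-coordinate has no critical point in that direction and runs off to infinity.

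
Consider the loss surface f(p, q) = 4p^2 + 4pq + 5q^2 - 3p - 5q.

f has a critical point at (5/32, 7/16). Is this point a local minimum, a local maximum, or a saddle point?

The Hessian of f is constant: H = [[8, 4], [4, 10]].
det(H) = 8·10 − 4² = 64.
det(H) > 0 and tr(H) = 18 > 0, so H is positive definite and the point is a local minimum.

local minimum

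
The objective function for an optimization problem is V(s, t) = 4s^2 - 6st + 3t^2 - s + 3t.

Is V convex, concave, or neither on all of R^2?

V is quadratic, so its Hessian is the constant matrix H = [[8, -6], [-6, 6]].
det(H) = 12, tr(H) = 14.
det(H) > 0 and tr(H) > 0, so H is positive definite everywhere: convex.

convex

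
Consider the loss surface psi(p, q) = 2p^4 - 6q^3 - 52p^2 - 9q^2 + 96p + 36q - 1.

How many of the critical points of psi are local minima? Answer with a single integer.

2

psi separates as a function of p plus a function of q, so ∇psi=0 decouples.
∂psi/∂p = 8(p - 3)(p - 1)(p + 4) = 0 at p ∈ {-4, 1, 3}; ∂psi/∂q = -18(q - 1)(q + 2) = 0 at q ∈ {-2, 1}.
The Hessian is diagonal: diag(psi_pp, psi_qq). Second derivatives: psi_pp(-4)=280, psi_pp(1)=-80, psi_pp(3)=112; psi_qq(-2)=54, psi_qq(1)=-54.
Local minima occur where both diagonal entries positive: (-4, -2), (3, -2). Count: 2.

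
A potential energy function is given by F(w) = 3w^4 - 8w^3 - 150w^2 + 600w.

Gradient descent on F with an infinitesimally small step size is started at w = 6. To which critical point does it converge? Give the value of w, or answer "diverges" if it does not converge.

5

F'(w) = 12(w - 5)(w - 2)(w + 5), so F'(6) = 528.
Gradient descent moves in the -F' direction, i.e. w is decreasing.
The nearest critical point in that direction is w = 5, where F'' = 360 > 0 (a local minimum). The iterate converges there.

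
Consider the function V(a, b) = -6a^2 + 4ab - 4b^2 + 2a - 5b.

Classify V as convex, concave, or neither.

concave

V is quadratic, so its Hessian is the constant matrix H = [[-12, 4], [4, -8]].
det(H) = 80, tr(H) = -20.
det(H) > 0 and tr(H) < 0, so H is negative definite everywhere: concave.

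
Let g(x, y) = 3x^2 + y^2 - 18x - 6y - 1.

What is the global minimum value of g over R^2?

-37

g(x,y) separates as P(x) + Q(y) − 1, so its minimum is min P + min Q − 1.
P'(x) = 6x - 18 vanishes at x ∈ {3}; Q'(y) = 2y - 6 vanishes at y ∈ {3}.
Local minima of P (where P''>0): P(3)=-27. Local minima of Q: Q(3)=-9.
So the global minimum of g is P(3) + Q(3) − 1 = -27 − 9 − 1 = -37, attained at (3, 3).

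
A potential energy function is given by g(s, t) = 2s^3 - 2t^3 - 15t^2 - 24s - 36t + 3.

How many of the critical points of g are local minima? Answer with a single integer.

1

g separates as a function of s plus a function of t, so ∇g=0 decouples.
∂g/∂s = 6(s - 2)(s + 2) = 0 at s ∈ {-2, 2}; ∂g/∂t = -6(t + 2)(t + 3) = 0 at t ∈ {-3, -2}.
The Hessian is diagonal: diag(g_ss, g_tt). Second derivatives: g_ss(-2)=-24, g_ss(2)=24; g_tt(-3)=6, g_tt(-2)=-6.
Local minima occur where both diagonal entries positive: (2, -3). Count: 1.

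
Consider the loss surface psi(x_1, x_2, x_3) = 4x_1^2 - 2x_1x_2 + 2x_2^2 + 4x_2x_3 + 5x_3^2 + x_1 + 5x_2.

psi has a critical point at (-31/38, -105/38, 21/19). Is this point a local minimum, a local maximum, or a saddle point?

The Hessian is constant: H = [[8, -2, 0], [-2, 4, 4], [0, 4, 10]].
Leading principal minors: Δ₁ = 8, Δ₂ = 28, Δ₃ = 152.
All leading minors are positive, so H is positive definite: a local minimum.

local minimum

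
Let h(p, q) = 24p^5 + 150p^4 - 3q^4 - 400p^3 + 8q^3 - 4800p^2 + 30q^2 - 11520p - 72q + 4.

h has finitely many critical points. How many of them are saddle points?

h separates as a function of p plus a function of q, so ∇h=0 decouples.
∂h/∂p = 120(p - 4)(p + 2)(p + 3)(p + 4) = 0 at p ∈ {-4, -3, -2, 4}; ∂h/∂q = -12(q - 3)(q - 1)(q + 2) = 0 at q ∈ {-2, 1, 3}.
The Hessian is diagonal: diag(h_pp, h_qq). Second derivatives: h_pp(-4)=-1920, h_pp(-3)=840, h_pp(-2)=-1440, h_pp(4)=40320; h_qq(-2)=-180, h_qq(1)=72, h_qq(3)=-120.
Saddle points occur where the two diagonal entries have opposite signs: (-4, 1), (-3, -2), (-3, 3), (-2, 1), (4, -2), (4, 3). Count: 6.

6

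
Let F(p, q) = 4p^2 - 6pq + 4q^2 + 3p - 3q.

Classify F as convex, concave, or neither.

convex

F is quadratic, so its Hessian is the constant matrix H = [[8, -6], [-6, 8]].
det(H) = 28, tr(H) = 16.
det(H) > 0 and tr(H) > 0, so H is positive definite everywhere: convex.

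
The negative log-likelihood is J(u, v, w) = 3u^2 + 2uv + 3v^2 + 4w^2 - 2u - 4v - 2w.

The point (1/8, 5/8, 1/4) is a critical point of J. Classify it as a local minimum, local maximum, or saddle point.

The Hessian is constant: H = [[6, 2, 0], [2, 6, 0], [0, 0, 8]].
Leading principal minors: Δ₁ = 6, Δ₂ = 32, Δ₃ = 256.
All leading minors are positive, so H is positive definite: a local minimum.

local minimum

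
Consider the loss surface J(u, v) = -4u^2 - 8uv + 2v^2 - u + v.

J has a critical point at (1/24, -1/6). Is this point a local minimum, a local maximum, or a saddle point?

The Hessian of J is constant: H = [[-8, -8], [-8, 4]].
det(H) = (-8)·4 − (-8)² = -96.
Since det(H) < 0, H is indefinite and the critical point is a saddle point.

saddle point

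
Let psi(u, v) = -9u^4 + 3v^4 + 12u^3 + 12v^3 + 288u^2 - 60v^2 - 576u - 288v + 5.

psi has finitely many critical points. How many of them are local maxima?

2

psi separates as a function of u plus a function of v, so ∇psi=0 decouples.
∂psi/∂u = -36(u - 4)(u - 1)(u + 4) = 0 at u ∈ {-4, 1, 4}; ∂psi/∂v = 12(v - 3)(v + 2)(v + 4) = 0 at v ∈ {-4, -2, 3}.
The Hessian is diagonal: diag(psi_uu, psi_vv). Second derivatives: psi_uu(-4)=-1440, psi_uu(1)=540, psi_uu(4)=-864; psi_vv(-4)=168, psi_vv(-2)=-120, psi_vv(3)=420.
Local maxima occur where both diagonal entries negative: (-4, -2), (4, -2). Count: 2.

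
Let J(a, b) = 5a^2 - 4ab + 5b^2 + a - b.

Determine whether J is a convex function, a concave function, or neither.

convex

J is quadratic, so its Hessian is the constant matrix H = [[10, -4], [-4, 10]].
det(H) = 84, tr(H) = 20.
det(H) > 0 and tr(H) > 0, so H is positive definite everywhere: convex.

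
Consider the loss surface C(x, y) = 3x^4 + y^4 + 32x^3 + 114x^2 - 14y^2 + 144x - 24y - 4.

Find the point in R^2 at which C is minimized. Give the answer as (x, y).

C(x,y) separates as P(x) + Q(y) − 4, so its minimum is min P + min Q − 4.
P'(x) = 12(x + 1)(x + 3)(x + 4) vanishes at x ∈ {-4, -3, -1}; Q'(y) = 4(y - 3)(y + 1)(y + 2) vanishes at y ∈ {-2, -1, 3}.
Local minima of P (where P''>0): P(-4)=-32, P(-1)=-59. Local minima of Q: Q(-2)=8, Q(3)=-117.
So the global minimum of C is P(-1) + Q(3) − 4 = -59 − 117 − 4 = -180, attained at (-1, 3).

(-1, 3)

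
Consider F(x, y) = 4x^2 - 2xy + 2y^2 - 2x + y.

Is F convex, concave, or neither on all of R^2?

convex

F is quadratic, so its Hessian is the constant matrix H = [[8, -2], [-2, 4]].
det(H) = 28, tr(H) = 12.
det(H) > 0 and tr(H) > 0, so H is positive definite everywhere: convex.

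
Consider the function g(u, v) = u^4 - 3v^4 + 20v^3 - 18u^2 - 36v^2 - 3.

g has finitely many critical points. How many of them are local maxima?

2

g separates as a function of u plus a function of v, so ∇g=0 decouples.
∂g/∂u = 4u(u - 3)(u + 3) = 0 at u ∈ {-3, 0, 3}; ∂g/∂v = -12v(v - 3)(v - 2) = 0 at v ∈ {0, 2, 3}.
The Hessian is diagonal: diag(g_uu, g_vv). Second derivatives: g_uu(-3)=72, g_uu(0)=-36, g_uu(3)=72; g_vv(0)=-72, g_vv(2)=24, g_vv(3)=-36.
Local maxima occur where both diagonal entries negative: (0, 0), (0, 3). Count: 2.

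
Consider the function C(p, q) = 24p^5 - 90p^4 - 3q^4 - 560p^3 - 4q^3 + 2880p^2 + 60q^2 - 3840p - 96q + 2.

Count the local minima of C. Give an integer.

C separates as a function of p plus a function of q, so ∇C=0 decouples.
∂C/∂p = 120(p - 4)(p - 2)(p - 1)(p + 4) = 0 at p ∈ {-4, 1, 2, 4}; ∂C/∂q = -12(q - 2)(q - 1)(q + 4) = 0 at q ∈ {-4, 1, 2}.
The Hessian is diagonal: diag(C_pp, C_qq). Second derivatives: C_pp(-4)=-28800, C_pp(1)=1800, C_pp(2)=-1440, C_pp(4)=5760; C_qq(-4)=-360, C_qq(1)=60, C_qq(2)=-72.
Local minima occur where both diagonal entries positive: (1, 1), (4, 1). Count: 2.

2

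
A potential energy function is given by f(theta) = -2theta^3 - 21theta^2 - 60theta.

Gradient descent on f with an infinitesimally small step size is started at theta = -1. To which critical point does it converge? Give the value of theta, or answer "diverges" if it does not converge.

diverges

f'(theta) = -6(theta + 2)(theta + 5), so f'(-1) = -24.
Gradient descent moves in the -f' direction, i.e. theta is increasing.
There is no critical point above theta=-1, and f' keeps the same sign, so the iterate runs off to +∞.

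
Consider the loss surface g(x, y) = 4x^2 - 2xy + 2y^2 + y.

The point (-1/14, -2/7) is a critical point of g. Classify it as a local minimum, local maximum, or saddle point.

The Hessian of g is constant: H = [[8, -2], [-2, 4]].
det(H) = 8·4 − (-2)² = 28.
det(H) > 0 and tr(H) = 12 > 0, so H is positive definite and the point is a local minimum.

local minimum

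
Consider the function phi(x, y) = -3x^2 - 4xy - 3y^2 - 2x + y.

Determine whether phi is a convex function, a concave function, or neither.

concave

phi is quadratic, so its Hessian is the constant matrix H = [[-6, -4], [-4, -6]].
det(H) = 20, tr(H) = -12.
det(H) > 0 and tr(H) < 0, so H is negative definite everywhere: concave.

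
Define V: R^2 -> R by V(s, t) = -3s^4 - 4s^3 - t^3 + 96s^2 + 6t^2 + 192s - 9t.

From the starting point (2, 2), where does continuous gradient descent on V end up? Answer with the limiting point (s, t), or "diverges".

V is separable, so gradient descent decouples: s follows -∂V/∂s, t follows -∂V/∂t.
∂V/∂s = -12(s - 4)(s + 1)(s + 4); at s=2 this is 432, so s decreases.
∂V/∂t = -3(t - 3)(t - 1); at t=2 this is 3, so t decreases.
s converges to its nearest critical value -1 (a local min of the s-part); t converges to 1. The iterate converges to (-1, 1).

(-1, 1)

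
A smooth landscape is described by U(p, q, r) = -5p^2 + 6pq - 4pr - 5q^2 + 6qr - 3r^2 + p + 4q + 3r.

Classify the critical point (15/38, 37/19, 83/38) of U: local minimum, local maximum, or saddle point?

local maximum

The Hessian is constant: H = [[-10, 6, -4], [6, -10, 6], [-4, 6, -6]].
Leading principal minors: Δ₁ = -10, Δ₂ = 64, Δ₃ = -152.
The minors alternate sign starting negative (−, +, −), so H is negative definite: a local maximum.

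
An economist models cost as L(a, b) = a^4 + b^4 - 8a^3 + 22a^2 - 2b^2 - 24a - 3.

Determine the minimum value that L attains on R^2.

L(a,b) separates as P(a) + Q(b) − 3, so its minimum is min P + min Q − 3.
P'(a) = 4(a - 3)(a - 2)(a - 1) vanishes at a ∈ {1, 2, 3}; Q'(b) = 4b(b - 1)(b + 1) vanishes at b ∈ {-1, 0, 1}.
Local minima of P (where P''>0): P(1)=-9, P(3)=-9. Local minima of Q: Q(-1)=-1, Q(1)=-1.
So the global minimum of L is P(1) + Q(-1) − 3 = -9 − 1 − 3 = -13, attained at (1, -1).

-13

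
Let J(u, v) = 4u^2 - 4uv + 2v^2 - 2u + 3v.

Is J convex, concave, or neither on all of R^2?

convex

J is quadratic, so its Hessian is the constant matrix H = [[8, -4], [-4, 4]].
det(H) = 16, tr(H) = 12.
det(H) > 0 and tr(H) > 0, so H is positive definite everywhere: convex.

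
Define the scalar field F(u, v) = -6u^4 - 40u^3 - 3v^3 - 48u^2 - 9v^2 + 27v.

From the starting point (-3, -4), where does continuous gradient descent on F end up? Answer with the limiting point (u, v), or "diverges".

(-1, -3)

F is separable, so gradient descent decouples: u follows -∂F/∂u, v follows -∂F/∂v.
∂F/∂u = -24u(u + 1)(u + 4); at u=-3 this is -144, so u increases.
∂F/∂v = -9(v - 1)(v + 3); at v=-4 this is -45, so v increases.
u converges to its nearest critical value -1 (a local min of the u-part); v converges to -3. The iterate converges to (-1, -3).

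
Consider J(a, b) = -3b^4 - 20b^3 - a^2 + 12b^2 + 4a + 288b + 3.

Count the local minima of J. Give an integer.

0

J separates as a function of a plus a function of b, so ∇J=0 decouples.
∂J/∂a = -2(a - 2) = 0 at a ∈ {2}; ∂J/∂b = -12(b - 2)(b + 3)(b + 4) = 0 at b ∈ {-4, -3, 2}.
The Hessian is diagonal: diag(J_aa, J_bb). Second derivatives: J_aa(2)=-2; J_bb(-4)=-72, J_bb(-3)=60, J_bb(2)=-360.
Local minima occur where both diagonal entries positive: none. Count: 0.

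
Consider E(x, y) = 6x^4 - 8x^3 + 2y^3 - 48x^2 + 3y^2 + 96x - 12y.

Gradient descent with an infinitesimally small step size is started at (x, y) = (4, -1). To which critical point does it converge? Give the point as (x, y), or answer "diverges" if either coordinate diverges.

(2, 1)

E is separable, so gradient descent decouples: x follows -∂E/∂x, y follows -∂E/∂y.
∂E/∂x = 24(x - 2)(x - 1)(x + 2); at x=4 this is 864, so x decreases.
∂E/∂y = 6(y - 1)(y + 2); at y=-1 this is -12, so y increases.
x converges to its nearest critical value 2 (a local min of the x-part); y converges to 1. The iterate converges to (2, 1).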